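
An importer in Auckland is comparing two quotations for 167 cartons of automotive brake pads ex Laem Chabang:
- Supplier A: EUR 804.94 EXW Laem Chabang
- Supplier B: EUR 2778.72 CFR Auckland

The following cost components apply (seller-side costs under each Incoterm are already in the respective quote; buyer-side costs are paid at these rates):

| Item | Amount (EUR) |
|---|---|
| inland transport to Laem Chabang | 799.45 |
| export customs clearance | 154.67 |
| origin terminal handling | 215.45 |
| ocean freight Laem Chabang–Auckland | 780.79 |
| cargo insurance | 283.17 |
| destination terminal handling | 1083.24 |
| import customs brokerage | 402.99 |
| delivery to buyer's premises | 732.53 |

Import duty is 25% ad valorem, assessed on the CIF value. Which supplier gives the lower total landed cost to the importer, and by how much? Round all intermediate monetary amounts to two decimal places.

Supplier A (EXW):
CIF value = EXW price + inland to port + export clearance + origin terminal + freight + insurance = 804.94 + 799.45 + 154.67 + 215.45 + 780.79 + 283.17 = 3038.47
Import duty = 3038.47 × 25% = 759.62
Buyer bears (A): 799.45 + 154.67 + 215.45 + 780.79 + 283.17 + 1083.24 + 402.99 + 732.53 = 4452.29
Landed cost (A) = invoice 804.94 + 4452.29 + duty 759.62 = 6016.85
Supplier B (CFR):
CIF value = CFR price + insurance = 2778.72 + 283.17 = 3061.89
Import duty = 3061.89 × 25% = 765.47
Buyer bears (B): 283.17 + 1083.24 + 402.99 + 732.53 = 2501.93
Landed cost (B) = invoice 2778.72 + 2501.93 + duty 765.47 = 6046.12
Difference = |6016.85 − 6046.12| = 29.27

Supplier A is cheaper by EUR 29.27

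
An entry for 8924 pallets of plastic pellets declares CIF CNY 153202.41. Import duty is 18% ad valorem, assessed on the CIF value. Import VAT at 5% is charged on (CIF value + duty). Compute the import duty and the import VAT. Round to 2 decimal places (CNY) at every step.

Import duty = 153202.41 × 18% = 27576.43
VAT base = CIF + duty = 153202.41 + 27576.43 = 180778.84
Import VAT = 180778.84 × 5% = 9038.94

Import duty: CNY 27576.43; import VAT: CNY 9038.94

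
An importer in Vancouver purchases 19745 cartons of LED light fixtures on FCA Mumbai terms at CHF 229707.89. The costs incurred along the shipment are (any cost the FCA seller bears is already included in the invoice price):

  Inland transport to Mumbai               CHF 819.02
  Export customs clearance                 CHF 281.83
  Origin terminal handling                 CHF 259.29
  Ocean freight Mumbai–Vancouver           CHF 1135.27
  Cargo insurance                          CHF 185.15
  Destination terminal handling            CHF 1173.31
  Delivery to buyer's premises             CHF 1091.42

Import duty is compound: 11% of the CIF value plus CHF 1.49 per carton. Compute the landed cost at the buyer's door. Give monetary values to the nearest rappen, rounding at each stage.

FCA: the seller delivers export-cleared goods to the carrier; the buyer bears costs from that point.
Already in the invoice (seller's account under FCA): inland to port, export clearance — exclude.
CIF value = FCA price + origin terminal + freight + insurance = 229707.89 + 259.29 + 1135.27 + 185.15 = 231287.60
Ad valorem component: 231287.60 × 11% = 25441.64
Specific component: 19745 × 1.49 = 29420.05
Import duty = 25441.64 + 29420.05 = 54861.69
Buyer bears: origin terminal 259.29 + freight 1135.27 + insurance 185.15 + destination terminal 1173.31 + delivery 1091.42 + duty 54861.69 = 58706.13
Landed cost = invoice 229707.89 + 58706.13 = 288414.02

Total landed cost: CHF 288414.02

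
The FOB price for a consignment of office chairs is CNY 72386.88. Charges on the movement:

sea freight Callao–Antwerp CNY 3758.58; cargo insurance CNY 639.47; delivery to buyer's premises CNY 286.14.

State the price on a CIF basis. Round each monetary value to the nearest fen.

CIF price: CNY 76784.93

Not relevant to the conversion: delivery — on the buyer under both terms; not part of either seller's price.
From FOB to CIF, the seller additionally bears: freight, insurance.
CIF price = 72386.88 + 3758.58 + 639.47 = 76784.93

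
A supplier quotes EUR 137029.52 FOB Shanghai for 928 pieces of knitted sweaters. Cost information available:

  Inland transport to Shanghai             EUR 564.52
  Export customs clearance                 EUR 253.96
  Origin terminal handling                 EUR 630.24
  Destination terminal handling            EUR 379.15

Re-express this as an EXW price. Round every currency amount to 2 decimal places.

Not relevant to the conversion: destination terminal — on the buyer under both terms; not part of either seller's price.
From FOB to EXW, the seller no longer bears: inland to port, export clearance, origin terminal.
EXW price = 137029.52 − 564.52 − 253.96 − 630.24 = 135580.80

EXW price: EUR 135580.80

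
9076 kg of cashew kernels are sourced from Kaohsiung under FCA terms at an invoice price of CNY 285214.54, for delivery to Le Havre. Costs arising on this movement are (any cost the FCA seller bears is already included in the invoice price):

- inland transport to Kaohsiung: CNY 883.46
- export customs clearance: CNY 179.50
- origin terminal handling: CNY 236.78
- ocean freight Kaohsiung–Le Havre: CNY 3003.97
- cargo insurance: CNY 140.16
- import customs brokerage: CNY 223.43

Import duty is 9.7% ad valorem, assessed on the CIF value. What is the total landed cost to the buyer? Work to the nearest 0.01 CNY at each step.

Total landed cost: CNY 316812.64

FCA: the seller delivers export-cleared goods to the carrier; the buyer bears costs from that point.
Already in the invoice (seller's account under FCA): inland to port, export clearance — exclude.
CIF value = FCA price + origin terminal + freight + insurance = 285214.54 + 236.78 + 3003.97 + 140.16 = 288595.45
Import duty = 288595.45 × 9.7% = 27993.76
Buyer bears: origin terminal 236.78 + freight 3003.97 + insurance 140.16 + brokerage 223.43 + duty 27993.76 = 31598.10
Landed cost = invoice 285214.54 + 31598.10 = 316812.64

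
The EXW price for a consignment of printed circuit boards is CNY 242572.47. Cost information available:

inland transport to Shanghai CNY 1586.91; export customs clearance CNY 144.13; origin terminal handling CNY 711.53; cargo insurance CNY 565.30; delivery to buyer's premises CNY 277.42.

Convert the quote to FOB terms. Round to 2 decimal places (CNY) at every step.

Not relevant to the conversion: insurance, delivery — on the buyer under both terms; not part of either seller's price.
From EXW to FOB, the seller additionally bears: inland to port, export clearance, origin terminal.
FOB price = 242572.47 + 1586.91 + 144.13 + 711.53 = 245015.04

FOB price: CNY 245015.04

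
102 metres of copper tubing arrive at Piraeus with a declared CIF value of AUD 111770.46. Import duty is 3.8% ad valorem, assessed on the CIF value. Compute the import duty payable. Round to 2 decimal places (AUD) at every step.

Import duty: AUD 4247.28

Import duty = 111770.46 × 3.8% = 4247.28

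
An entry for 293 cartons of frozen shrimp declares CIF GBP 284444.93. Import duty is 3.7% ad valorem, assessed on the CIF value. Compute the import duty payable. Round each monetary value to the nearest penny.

Import duty: GBP 10524.46

Import duty = 284444.93 × 3.7% = 10524.46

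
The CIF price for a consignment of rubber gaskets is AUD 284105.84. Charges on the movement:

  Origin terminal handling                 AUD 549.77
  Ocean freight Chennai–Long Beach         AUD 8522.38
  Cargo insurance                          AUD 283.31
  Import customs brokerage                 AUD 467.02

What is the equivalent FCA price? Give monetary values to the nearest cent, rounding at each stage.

Not relevant to the conversion: brokerage — on the buyer under both terms; not part of either seller's price.
From CIF to FCA, the seller no longer bears: origin terminal, freight, insurance.
FCA price = 284105.84 − 549.77 − 8522.38 − 283.31 = 274750.38

FCA price: AUD 274750.38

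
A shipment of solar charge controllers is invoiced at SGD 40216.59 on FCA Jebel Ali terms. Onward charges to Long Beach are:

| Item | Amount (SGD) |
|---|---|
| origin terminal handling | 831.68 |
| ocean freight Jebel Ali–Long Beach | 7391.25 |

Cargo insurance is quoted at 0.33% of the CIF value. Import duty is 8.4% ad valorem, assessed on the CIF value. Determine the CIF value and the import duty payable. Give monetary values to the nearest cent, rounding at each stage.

CIF value: SGD 48599.90; import duty: SGD 4082.39

Let C be the CIF value. C = FCA price + pre-shipment costs + freight + 0.33% × C
C − 0.33% × C = 40216.59 + 831.68 + 7391.25
0.9967 × C = 48439.52
C = 48439.52 / 0.9967 = 48599.90
Insurance premium = 0.33% × 48599.90 = 160.38
Import duty = 48599.90 × 8.4% = 4082.39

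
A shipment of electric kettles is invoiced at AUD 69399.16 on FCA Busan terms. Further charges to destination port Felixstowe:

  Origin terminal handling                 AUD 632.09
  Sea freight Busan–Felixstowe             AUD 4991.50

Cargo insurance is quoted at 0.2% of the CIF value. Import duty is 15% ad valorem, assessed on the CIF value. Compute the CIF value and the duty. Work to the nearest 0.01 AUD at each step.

Let C be the CIF value. C = FCA price + pre-shipment costs + freight + 0.2% × C
C − 0.2% × C = 69399.16 + 632.09 + 4991.50
0.998 × C = 75022.75
C = 75022.75 / 0.998 = 75173.10
Insurance premium = 0.2% × 75173.10 = 150.35
Import duty = 75173.10 × 15% = 11275.97

CIF value: AUD 75173.10; import duty: AUD 11275.97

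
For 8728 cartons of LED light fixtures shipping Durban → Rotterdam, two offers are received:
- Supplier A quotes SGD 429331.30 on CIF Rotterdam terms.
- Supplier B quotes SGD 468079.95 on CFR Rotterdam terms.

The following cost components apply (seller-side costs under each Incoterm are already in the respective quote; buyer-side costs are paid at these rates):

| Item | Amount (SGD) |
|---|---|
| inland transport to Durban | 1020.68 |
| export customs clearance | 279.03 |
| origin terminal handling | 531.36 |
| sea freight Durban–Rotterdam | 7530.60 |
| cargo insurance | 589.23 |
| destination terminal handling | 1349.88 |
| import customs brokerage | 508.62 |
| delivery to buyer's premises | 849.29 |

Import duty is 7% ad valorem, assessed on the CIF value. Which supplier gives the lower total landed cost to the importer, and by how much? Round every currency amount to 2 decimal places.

Supplier A (CIF):
The CIF price already equals the CIF value: 429331.30
Import duty = 429331.30 × 7% = 30053.19
Buyer bears (A): 1349.88 + 508.62 + 849.29 = 2707.79
Landed cost (A) = invoice 429331.30 + 2707.79 + duty 30053.19 = 462092.28
Supplier B (CFR):
CIF value = CFR price + insurance = 468079.95 + 589.23 = 468669.18
Import duty = 468669.18 × 7% = 32806.84
Buyer bears (B): 589.23 + 1349.88 + 508.62 + 849.29 = 3297.02
Landed cost (B) = invoice 468079.95 + 3297.02 + duty 32806.84 = 504183.81
Difference = |462092.28 − 504183.81| = 42091.53

Supplier A is cheaper by SGD 42091.53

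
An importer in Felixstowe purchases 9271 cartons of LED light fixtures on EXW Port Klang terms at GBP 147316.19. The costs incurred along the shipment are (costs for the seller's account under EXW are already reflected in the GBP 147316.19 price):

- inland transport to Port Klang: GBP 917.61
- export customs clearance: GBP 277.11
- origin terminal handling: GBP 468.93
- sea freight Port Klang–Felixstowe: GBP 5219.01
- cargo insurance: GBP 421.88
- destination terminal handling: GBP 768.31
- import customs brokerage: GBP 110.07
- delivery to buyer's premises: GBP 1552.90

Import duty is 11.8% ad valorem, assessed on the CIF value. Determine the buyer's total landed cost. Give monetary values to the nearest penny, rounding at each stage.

EXW: the seller makes goods available at their premises; the buyer bears all onward costs.
CIF value = EXW price + inland to port + export clearance + origin terminal + freight + insurance = 147316.19 + 917.61 + 277.11 + 468.93 + 5219.01 + 421.88 = 154620.73
Import duty = 154620.73 × 11.8% = 18245.25
Buyer bears: inland to port 917.61 + export clearance 277.11 + origin terminal 468.93 + freight 5219.01 + insurance 421.88 + destination terminal 768.31 + brokerage 110.07 + delivery 1552.90 + duty 18245.25 = 27981.07
Landed cost = invoice 147316.19 + 27981.07 = 175297.26

Total landed cost: GBP 175297.26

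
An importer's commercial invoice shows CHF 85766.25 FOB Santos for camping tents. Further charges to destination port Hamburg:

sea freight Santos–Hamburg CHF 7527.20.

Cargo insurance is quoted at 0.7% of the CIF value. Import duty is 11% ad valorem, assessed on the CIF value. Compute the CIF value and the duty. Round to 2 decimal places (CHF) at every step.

CIF value: CHF 93951.11; import duty: CHF 10334.62

Let C be the CIF value. C = FOB price + freight + 0.7% × C
C − 0.7% × C = 85766.25 + 7527.20
0.993 × C = 93293.45
C = 93293.45 / 0.993 = 93951.11
Insurance premium = 0.7% × 93951.11 = 657.66
Import duty = 93951.11 × 11% = 10334.62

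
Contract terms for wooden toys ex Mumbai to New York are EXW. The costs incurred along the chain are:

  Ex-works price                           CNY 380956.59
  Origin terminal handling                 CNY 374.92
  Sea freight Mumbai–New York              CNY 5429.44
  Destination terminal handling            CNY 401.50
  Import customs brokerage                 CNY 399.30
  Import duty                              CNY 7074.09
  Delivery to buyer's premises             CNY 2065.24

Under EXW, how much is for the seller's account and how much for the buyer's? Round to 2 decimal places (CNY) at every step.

Seller: CNY 380956.59; buyer: CNY 15744.49

EXW: the seller makes goods available at their premises; the buyer bears all onward costs.
Seller's account: goods 380956.59 = 380956.59
Buyer's account: origin terminal 374.92 + freight 5429.44 + destination terminal 401.50 + brokerage 399.30 + duty 7074.09 + delivery 2065.24 = 15744.49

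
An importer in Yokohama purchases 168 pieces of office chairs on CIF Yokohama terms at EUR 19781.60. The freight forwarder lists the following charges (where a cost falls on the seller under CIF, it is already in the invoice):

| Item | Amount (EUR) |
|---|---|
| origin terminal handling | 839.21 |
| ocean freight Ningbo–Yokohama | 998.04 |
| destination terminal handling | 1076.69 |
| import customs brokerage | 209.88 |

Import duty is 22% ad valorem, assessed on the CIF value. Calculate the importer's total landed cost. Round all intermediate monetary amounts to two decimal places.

CIF: the seller pays costs through ocean freight and marine insurance to the destination port.
Already in the invoice (seller's account under CIF): origin terminal, freight — exclude.
The CIF price already equals the CIF value: 19781.60
Import duty = 19781.60 × 22% = 4351.95
Buyer bears: destination terminal 1076.69 + brokerage 209.88 + duty 4351.95 = 5638.52
Landed cost = invoice 19781.60 + 5638.52 = 25420.12

Total landed cost: EUR 25420.12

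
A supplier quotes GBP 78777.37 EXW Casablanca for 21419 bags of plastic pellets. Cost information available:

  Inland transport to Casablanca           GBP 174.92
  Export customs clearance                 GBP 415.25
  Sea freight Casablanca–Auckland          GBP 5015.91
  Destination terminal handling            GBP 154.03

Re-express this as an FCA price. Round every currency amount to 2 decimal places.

FCA price: GBP 79367.54

Not relevant to the conversion: destination terminal, freight — on the buyer under both terms; not part of either seller's price.
From EXW to FCA, the seller additionally bears: inland to port, export clearance.
FCA price = 78777.37 + 174.92 + 415.25 = 79367.54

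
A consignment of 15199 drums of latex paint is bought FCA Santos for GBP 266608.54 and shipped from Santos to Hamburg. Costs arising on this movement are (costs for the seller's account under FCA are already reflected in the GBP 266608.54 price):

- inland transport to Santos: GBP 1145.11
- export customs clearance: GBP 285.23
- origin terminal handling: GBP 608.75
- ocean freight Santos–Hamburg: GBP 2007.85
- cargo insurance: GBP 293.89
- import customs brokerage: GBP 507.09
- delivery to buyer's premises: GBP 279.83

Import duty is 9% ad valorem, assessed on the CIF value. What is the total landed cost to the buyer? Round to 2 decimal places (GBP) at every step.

FCA: the seller delivers export-cleared goods to the carrier; the buyer bears costs from that point.
Already in the invoice (seller's account under FCA): inland to port, export clearance — exclude.
CIF value = FCA price + origin terminal + freight + insurance = 266608.54 + 608.75 + 2007.85 + 293.89 = 269519.03
Import duty = 269519.03 × 9% = 24256.71
Buyer bears: origin terminal 608.75 + freight 2007.85 + insurance 293.89 + brokerage 507.09 + delivery 279.83 + duty 24256.71 = 27954.12
Landed cost = invoice 266608.54 + 27954.12 = 294562.66

Total landed cost: GBP 294562.66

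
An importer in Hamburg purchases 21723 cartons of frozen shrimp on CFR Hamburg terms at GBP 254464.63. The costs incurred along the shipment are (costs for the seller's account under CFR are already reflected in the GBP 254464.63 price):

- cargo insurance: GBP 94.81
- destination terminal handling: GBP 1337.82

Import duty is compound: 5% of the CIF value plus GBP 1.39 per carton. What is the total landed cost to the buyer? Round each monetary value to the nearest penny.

CFR: the seller pays costs through ocean freight to the destination port, but not insurance.
CIF value = CFR price + insurance = 254464.63 + 94.81 = 254559.44
Ad valorem component: 254559.44 × 5% = 12727.97
Specific component: 21723 × 1.39 = 30194.97
Import duty = 12727.97 + 30194.97 = 42922.94
Buyer bears: insurance 94.81 + destination terminal 1337.82 + duty 42922.94 = 44355.57
Landed cost = invoice 254464.63 + 44355.57 = 298820.20

Total landed cost: GBP 298820.20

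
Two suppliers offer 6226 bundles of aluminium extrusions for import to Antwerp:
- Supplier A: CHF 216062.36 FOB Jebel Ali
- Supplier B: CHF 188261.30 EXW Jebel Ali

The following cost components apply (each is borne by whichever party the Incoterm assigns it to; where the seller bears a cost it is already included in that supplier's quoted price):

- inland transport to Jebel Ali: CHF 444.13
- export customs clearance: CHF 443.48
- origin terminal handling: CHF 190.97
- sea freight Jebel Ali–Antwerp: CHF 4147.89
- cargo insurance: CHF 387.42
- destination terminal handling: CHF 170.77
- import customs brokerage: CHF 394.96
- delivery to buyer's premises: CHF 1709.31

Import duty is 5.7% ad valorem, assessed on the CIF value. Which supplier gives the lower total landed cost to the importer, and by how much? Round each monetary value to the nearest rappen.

Supplier B is cheaper by CHF 28245.66

Supplier A (FOB):
CIF value = FOB price + freight + insurance = 216062.36 + 4147.89 + 387.42 = 220597.67
Import duty = 220597.67 × 5.7% = 12574.07
Buyer bears (A): 4147.89 + 387.42 + 170.77 + 394.96 + 1709.31 = 6810.35
Landed cost (A) = invoice 216062.36 + 6810.35 + duty 12574.07 = 235446.78
Supplier B (EXW):
CIF value = EXW price + inland to port + export clearance + origin terminal + freight + insurance = 188261.30 + 444.13 + 443.48 + 190.97 + 4147.89 + 387.42 = 193875.19
Import duty = 193875.19 × 5.7% = 11050.89
Buyer bears (B): 444.13 + 443.48 + 190.97 + 4147.89 + 387.42 + 170.77 + 394.96 + 1709.31 = 7888.93
Landed cost (B) = invoice 188261.30 + 7888.93 + duty 11050.89 = 207201.12
Difference = |235446.78 − 207201.12| = 28245.66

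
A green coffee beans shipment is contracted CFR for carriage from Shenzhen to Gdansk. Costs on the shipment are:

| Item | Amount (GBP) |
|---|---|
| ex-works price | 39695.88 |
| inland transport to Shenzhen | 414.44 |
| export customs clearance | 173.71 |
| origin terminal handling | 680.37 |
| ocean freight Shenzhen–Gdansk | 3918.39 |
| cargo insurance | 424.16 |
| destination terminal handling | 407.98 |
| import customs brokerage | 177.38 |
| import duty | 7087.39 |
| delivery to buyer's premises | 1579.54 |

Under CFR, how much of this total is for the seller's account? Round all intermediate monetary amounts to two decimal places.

CFR: the seller pays costs through ocean freight to the destination port, but not insurance.
Seller's account: goods 39695.88 + inland to port 414.44 + export clearance 173.71 + origin terminal 680.37 + freight 3918.39 = 44882.79
Buyer's account: insurance 424.16 + destination terminal 407.98 + brokerage 177.38 + duty 7087.39 + delivery 1579.54 = 9676.45

Seller's account: GBP 44882.79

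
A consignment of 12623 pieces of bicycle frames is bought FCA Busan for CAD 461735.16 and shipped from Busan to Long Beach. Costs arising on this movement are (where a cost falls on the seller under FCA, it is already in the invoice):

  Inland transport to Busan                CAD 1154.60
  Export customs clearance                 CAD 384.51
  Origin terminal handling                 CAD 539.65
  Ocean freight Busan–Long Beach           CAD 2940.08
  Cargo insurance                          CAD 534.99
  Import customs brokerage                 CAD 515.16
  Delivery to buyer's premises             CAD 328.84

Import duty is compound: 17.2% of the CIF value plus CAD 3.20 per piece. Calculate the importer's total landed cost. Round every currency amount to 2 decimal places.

FCA: the seller delivers export-cleared goods to the carrier; the buyer bears costs from that point.
Already in the invoice (seller's account under FCA): inland to port, export clearance — exclude.
CIF value = FCA price + origin terminal + freight + insurance = 461735.16 + 539.65 + 2940.08 + 534.99 = 465749.88
Ad valorem component: 465749.88 × 17.2% = 80108.98
Specific component: 12623 × 3.20 = 40393.60
Import duty = 80108.98 + 40393.60 = 120502.58
Buyer bears: origin terminal 539.65 + freight 2940.08 + insurance 534.99 + brokerage 515.16 + delivery 328.84 + duty 120502.58 = 125361.30
Landed cost = invoice 461735.16 + 125361.30 = 587096.46

Total landed cost: CAD 587096.46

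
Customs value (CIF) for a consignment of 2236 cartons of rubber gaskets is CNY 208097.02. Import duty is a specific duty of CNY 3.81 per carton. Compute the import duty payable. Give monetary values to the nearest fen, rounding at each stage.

Import duty: CNY 8519.16

Import duty = 2236 × 3.81 = 8519.16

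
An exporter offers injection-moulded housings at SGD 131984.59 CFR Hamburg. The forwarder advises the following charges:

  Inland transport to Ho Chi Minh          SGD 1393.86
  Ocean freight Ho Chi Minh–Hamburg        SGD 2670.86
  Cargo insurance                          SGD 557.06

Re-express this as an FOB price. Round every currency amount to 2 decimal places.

FOB price: SGD 129313.73

Not relevant to the conversion: inland to port — on the seller under both CFR and FOB; already in the CFR price and stays in the FOB price. insurance — on the buyer under both terms; not part of either seller's price.
From CFR to FOB, the seller no longer bears: freight.
FOB price = 131984.59 − 2670.86 = 129313.73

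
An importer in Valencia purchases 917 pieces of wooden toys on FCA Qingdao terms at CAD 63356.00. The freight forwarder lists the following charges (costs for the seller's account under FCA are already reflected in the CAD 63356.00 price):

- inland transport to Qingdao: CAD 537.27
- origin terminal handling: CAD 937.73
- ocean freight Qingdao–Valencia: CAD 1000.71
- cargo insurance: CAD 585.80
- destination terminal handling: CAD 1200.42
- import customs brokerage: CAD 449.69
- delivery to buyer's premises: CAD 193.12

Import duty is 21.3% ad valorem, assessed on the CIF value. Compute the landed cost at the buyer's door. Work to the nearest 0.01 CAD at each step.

FCA: the seller delivers export-cleared goods to the carrier; the buyer bears costs from that point.
Already in the invoice (seller's account under FCA): inland to port — exclude.
CIF value = FCA price + origin terminal + freight + insurance = 63356.00 + 937.73 + 1000.71 + 585.80 = 65880.24
Import duty = 65880.24 × 21.3% = 14032.49
Buyer bears: origin terminal 937.73 + freight 1000.71 + insurance 585.80 + destination terminal 1200.42 + brokerage 449.69 + delivery 193.12 + duty 14032.49 = 18399.96
Landed cost = invoice 63356.00 + 18399.96 = 81755.96

Total landed cost: CAD 81755.96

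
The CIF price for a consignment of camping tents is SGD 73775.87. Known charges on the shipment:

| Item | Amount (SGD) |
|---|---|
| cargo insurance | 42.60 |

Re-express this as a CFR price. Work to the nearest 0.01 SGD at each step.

From CIF to CFR, the seller no longer bears: insurance.
CFR price = 73775.87 − 42.60 = 73733.27

CFR price: SGD 73733.27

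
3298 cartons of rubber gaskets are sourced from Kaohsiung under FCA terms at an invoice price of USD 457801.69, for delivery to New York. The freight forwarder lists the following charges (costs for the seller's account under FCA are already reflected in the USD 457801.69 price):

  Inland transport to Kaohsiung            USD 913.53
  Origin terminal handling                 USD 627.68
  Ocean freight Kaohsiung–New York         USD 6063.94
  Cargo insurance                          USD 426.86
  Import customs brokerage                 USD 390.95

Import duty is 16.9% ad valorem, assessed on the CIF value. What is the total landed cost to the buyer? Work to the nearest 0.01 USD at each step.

FCA: the seller delivers export-cleared goods to the carrier; the buyer bears costs from that point.
Already in the invoice (seller's account under FCA): inland to port — exclude.
CIF value = FCA price + origin terminal + freight + insurance = 457801.69 + 627.68 + 6063.94 + 426.86 = 464920.17
Import duty = 464920.17 × 16.9% = 78571.51
Buyer bears: origin terminal 627.68 + freight 6063.94 + insurance 426.86 + brokerage 390.95 + duty 78571.51 = 86080.94
Landed cost = invoice 457801.69 + 86080.94 = 543882.63

Total landed cost: USD 543882.63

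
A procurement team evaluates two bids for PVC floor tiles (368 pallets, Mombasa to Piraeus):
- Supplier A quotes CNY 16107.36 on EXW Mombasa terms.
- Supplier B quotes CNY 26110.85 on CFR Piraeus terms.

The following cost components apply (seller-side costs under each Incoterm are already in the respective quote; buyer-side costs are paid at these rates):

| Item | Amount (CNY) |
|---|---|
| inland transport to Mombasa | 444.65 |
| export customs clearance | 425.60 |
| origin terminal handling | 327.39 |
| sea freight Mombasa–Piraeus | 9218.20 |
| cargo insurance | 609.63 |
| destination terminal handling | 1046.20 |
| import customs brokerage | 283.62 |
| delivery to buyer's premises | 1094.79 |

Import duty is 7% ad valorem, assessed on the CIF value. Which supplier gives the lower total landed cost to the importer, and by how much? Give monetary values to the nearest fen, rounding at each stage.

Supplier B is cheaper by CNY 441.22

Supplier A (EXW):
CIF value = EXW price + inland to port + export clearance + origin terminal + freight + insurance = 16107.36 + 444.65 + 425.60 + 327.39 + 9218.20 + 609.63 = 27132.83
Import duty = 27132.83 × 7% = 1899.30
Buyer bears (A): 444.65 + 425.60 + 327.39 + 9218.20 + 609.63 + 1046.20 + 283.62 + 1094.79 = 13450.08
Landed cost (A) = invoice 16107.36 + 13450.08 + duty 1899.30 = 31456.74
Supplier B (CFR):
CIF value = CFR price + insurance = 26110.85 + 609.63 = 26720.48
Import duty = 26720.48 × 7% = 1870.43
Buyer bears (B): 609.63 + 1046.20 + 283.62 + 1094.79 = 3034.24
Landed cost (B) = invoice 26110.85 + 3034.24 + duty 1870.43 = 31015.52
Difference = |31456.74 − 31015.52| = 441.22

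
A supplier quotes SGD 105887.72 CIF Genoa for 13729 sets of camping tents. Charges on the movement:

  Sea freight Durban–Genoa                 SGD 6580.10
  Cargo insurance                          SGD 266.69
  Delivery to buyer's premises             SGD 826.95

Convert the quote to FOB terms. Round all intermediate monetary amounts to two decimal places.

FOB price: SGD 99040.93

Not relevant to the conversion: delivery — on the buyer under both terms; not part of either seller's price.
From CIF to FOB, the seller no longer bears: freight, insurance.
FOB price = 105887.72 − 6580.10 − 266.69 = 99040.93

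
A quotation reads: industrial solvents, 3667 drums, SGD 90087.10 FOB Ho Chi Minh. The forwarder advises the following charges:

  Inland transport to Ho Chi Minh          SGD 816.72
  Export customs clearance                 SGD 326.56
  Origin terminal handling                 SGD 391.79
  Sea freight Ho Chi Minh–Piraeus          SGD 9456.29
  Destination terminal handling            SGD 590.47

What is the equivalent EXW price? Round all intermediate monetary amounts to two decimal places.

Not relevant to the conversion: freight, destination terminal — on the buyer under both terms; not part of either seller's price.
From FOB to EXW, the seller no longer bears: inland to port, export clearance, origin terminal.
EXW price = 90087.10 − 816.72 − 326.56 − 391.79 = 88552.03

EXW price: SGD 88552.03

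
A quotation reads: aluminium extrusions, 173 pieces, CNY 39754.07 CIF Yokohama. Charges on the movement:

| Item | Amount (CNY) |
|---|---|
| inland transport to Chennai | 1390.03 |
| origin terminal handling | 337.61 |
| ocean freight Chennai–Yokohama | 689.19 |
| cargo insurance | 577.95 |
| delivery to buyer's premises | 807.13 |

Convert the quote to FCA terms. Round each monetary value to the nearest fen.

FCA price: CNY 38149.32

Not relevant to the conversion: inland to port — on the seller under both CIF and FCA; already in the CIF price and stays in the FCA price. delivery — on the buyer under both terms; not part of either seller's price.
From CIF to FCA, the seller no longer bears: origin terminal, freight, insurance.
FCA price = 39754.07 − 337.61 − 689.19 − 577.95 = 38149.32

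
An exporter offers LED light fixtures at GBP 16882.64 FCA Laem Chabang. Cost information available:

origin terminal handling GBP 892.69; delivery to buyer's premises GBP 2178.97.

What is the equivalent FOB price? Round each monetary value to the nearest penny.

FOB price: GBP 17775.33

Not relevant to the conversion: delivery — on the buyer under both terms; not part of either seller's price.
From FCA to FOB, the seller additionally bears: origin terminal.
FOB price = 16882.64 + 892.69 = 17775.33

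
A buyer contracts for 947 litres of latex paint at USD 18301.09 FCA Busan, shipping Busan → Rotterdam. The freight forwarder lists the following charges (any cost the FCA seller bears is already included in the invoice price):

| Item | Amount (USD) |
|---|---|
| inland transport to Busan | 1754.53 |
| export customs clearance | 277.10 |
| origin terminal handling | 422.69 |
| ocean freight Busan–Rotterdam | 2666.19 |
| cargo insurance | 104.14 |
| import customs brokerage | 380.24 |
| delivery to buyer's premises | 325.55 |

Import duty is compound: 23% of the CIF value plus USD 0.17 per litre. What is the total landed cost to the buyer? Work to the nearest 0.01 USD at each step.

FCA: the seller delivers export-cleared goods to the carrier; the buyer bears costs from that point.
Already in the invoice (seller's account under FCA): inland to port, export clearance — exclude.
CIF value = FCA price + origin terminal + freight + insurance = 18301.09 + 422.69 + 2666.19 + 104.14 = 21494.11
Ad valorem component: 21494.11 × 23% = 4943.65
Specific component: 947 × 0.17 = 160.99
Import duty = 4943.65 + 160.99 = 5104.64
Buyer bears: origin terminal 422.69 + freight 2666.19 + insurance 104.14 + brokerage 380.24 + delivery 325.55 + duty 5104.64 = 9003.45
Landed cost = invoice 18301.09 + 9003.45 = 27304.54

Total landed cost: USD 27304.54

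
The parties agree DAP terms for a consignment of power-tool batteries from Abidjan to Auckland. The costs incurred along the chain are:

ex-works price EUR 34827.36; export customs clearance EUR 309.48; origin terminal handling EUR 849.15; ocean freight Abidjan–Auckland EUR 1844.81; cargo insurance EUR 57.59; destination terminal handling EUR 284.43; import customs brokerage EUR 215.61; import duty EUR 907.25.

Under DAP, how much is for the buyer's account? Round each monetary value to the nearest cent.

DAP: the seller bears all costs to the named destination except import duty and clearance.
Seller's account: goods 34827.36 + export clearance 309.48 + origin terminal 849.15 + freight 1844.81 + insurance 57.59 + destination terminal 284.43 = 38172.82
Buyer's account: brokerage 215.61 + duty 907.25 = 1122.86

Buyer's account: EUR 1122.86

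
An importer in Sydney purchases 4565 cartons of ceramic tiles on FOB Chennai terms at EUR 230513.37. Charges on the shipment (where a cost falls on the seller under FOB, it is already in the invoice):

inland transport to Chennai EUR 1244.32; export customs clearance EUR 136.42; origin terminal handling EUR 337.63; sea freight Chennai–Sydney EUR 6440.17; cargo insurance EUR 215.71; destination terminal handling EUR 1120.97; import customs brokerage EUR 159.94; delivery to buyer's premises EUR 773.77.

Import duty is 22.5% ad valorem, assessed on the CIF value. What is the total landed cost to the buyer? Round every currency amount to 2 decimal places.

FOB: the seller bears costs until goods are on board at the origin port; the buyer bears freight, insurance and all costs thereafter.
Already in the invoice (seller's account under FOB): inland to port, export clearance, origin terminal — exclude.
CIF value = FOB price + freight + insurance = 230513.37 + 6440.17 + 215.71 = 237169.25
Import duty = 237169.25 × 22.5% = 53363.08
Buyer bears: freight 6440.17 + insurance 215.71 + destination terminal 1120.97 + brokerage 159.94 + delivery 773.77 + duty 53363.08 = 62073.64
Landed cost = invoice 230513.37 + 62073.64 = 292587.01

Total landed cost: EUR 292587.01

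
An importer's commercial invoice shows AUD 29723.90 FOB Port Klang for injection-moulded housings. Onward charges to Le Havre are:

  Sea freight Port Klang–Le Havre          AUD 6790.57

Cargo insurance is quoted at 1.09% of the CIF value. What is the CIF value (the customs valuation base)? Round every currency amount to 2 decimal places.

Let C be the CIF value. C = FOB price + freight + 1.09% × C
C − 1.09% × C = 29723.90 + 6790.57
0.9891 × C = 36514.47
C = 36514.47 / 0.9891 = 36916.86
Insurance premium = 1.09% × 36916.86 = 402.39

CIF value: AUD 36916.86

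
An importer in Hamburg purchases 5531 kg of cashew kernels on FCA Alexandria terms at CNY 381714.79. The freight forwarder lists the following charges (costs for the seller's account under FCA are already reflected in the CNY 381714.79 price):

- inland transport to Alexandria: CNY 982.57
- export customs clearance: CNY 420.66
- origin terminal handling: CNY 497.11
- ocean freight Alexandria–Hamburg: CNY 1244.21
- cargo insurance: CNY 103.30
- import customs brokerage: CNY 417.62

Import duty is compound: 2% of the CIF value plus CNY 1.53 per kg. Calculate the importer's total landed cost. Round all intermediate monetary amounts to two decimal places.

Total landed cost: CNY 400110.65

FCA: the seller delivers export-cleared goods to the carrier; the buyer bears costs from that point.
Already in the invoice (seller's account under FCA): inland to port, export clearance — exclude.
CIF value = FCA price + origin terminal + freight + insurance = 381714.79 + 497.11 + 1244.21 + 103.30 = 383559.41
Ad valorem component: 383559.41 × 2% = 7671.19
Specific component: 5531 × 1.53 = 8462.43
Import duty = 7671.19 + 8462.43 = 16133.62
Buyer bears: origin terminal 497.11 + freight 1244.21 + insurance 103.30 + brokerage 417.62 + duty 16133.62 = 18395.86
Landed cost = invoice 381714.79 + 18395.86 = 400110.65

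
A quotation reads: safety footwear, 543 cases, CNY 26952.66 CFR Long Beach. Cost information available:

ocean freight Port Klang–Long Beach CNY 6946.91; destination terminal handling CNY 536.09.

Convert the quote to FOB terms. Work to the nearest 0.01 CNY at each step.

FOB price: CNY 20005.75

Not relevant to the conversion: destination terminal — on the buyer under both terms; not part of either seller's price.
From CFR to FOB, the seller no longer bears: freight.
FOB price = 26952.66 − 6946.91 = 20005.75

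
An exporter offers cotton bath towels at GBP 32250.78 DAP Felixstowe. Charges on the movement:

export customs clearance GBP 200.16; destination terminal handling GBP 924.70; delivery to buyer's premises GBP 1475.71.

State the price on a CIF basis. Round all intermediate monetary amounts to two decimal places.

Not relevant to the conversion: export clearance — on the seller under both DAP and CIF; already in the DAP price and stays in the CIF price.
From DAP to CIF, the seller no longer bears: destination terminal, delivery.
CIF price = 32250.78 − 924.70 − 1475.71 = 29850.37

CIF price: GBP 29850.37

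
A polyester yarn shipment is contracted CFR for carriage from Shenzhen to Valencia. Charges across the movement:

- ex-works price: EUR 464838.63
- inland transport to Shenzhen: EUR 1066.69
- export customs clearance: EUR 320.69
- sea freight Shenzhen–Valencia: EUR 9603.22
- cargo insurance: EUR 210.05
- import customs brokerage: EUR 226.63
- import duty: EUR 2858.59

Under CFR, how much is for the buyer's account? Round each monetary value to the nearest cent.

CFR: the seller pays costs through ocean freight to the destination port, but not insurance.
Seller's account: goods 464838.63 + inland to port 1066.69 + export clearance 320.69 + freight 9603.22 = 475829.23
Buyer's account: insurance 210.05 + brokerage 226.63 + duty 2858.59 = 3295.27

Buyer's account: EUR 3295.27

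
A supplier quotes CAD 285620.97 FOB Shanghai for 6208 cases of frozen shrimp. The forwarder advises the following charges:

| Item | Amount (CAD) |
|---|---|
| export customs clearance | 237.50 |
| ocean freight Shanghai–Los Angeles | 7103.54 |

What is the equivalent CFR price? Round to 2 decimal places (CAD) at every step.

CFR price: CAD 292724.51

Not relevant to the conversion: export clearance — on the seller under both FOB and CFR; already in the FOB price and stays in the CFR price.
From FOB to CFR, the seller additionally bears: freight.
CFR price = 285620.97 + 7103.54 = 292724.51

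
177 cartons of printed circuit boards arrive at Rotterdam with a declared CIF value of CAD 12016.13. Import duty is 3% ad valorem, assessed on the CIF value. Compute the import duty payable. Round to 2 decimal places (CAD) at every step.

Import duty: CAD 360.48

Import duty = 12016.13 × 3% = 360.48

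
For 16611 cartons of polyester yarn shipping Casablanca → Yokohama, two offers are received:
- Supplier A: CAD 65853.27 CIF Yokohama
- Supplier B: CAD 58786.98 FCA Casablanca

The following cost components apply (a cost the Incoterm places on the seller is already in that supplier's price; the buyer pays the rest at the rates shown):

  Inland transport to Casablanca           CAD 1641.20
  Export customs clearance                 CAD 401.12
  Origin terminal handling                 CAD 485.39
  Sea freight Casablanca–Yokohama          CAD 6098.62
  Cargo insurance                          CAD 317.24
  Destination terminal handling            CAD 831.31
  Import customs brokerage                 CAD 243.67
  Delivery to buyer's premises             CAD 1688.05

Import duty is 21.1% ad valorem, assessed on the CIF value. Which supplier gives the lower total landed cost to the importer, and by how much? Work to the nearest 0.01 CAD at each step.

Supplier A (CIF):
The CIF price already equals the CIF value: 65853.27
Import duty = 65853.27 × 21.1% = 13895.04
Buyer bears (A): 831.31 + 243.67 + 1688.05 = 2763.03
Landed cost (A) = invoice 65853.27 + 2763.03 + duty 13895.04 = 82511.34
Supplier B (FCA):
CIF value = FCA price + origin terminal + freight + insurance = 58786.98 + 485.39 + 6098.62 + 317.24 = 65688.23
Import duty = 65688.23 × 21.1% = 13860.22
Buyer bears (B): 485.39 + 6098.62 + 317.24 + 831.31 + 243.67 + 1688.05 = 9664.28
Landed cost (B) = invoice 58786.98 + 9664.28 + duty 13860.22 = 82311.48
Difference = |82511.34 − 82311.48| = 199.86

Supplier B is cheaper by CAD 199.86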